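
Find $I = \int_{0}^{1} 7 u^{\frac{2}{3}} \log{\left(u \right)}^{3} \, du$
$- \frac{3402}{625}$

Start from the elementary integral
$$J(a) = \int_{0}^{1} 7 u^{a} \, du = \frac{7}{a + 1}.$$

Differentiating under the integral sign brings down a factor of $\ln u$:
$$\frac{dJ}{da} = \int_{0}^{1} 7 u^{a} \log{\left(u \right)} \, du = - \frac{7}{\left(a + 1\right)^{2}}.$$

Repeating $3$ times in total — each differentiation brings down another $\ln u$ — gives
$$\frac{d^{3}J}{da^{3}} = \int_{0}^{1} 7 u^{a} \log{\left(u \right)}^{3} \, du = - \frac{42}{\left(a + 1\right)^{4}},$$
and the integrand here is exactly the target integrand, so $I = - \frac{42}{\left(a + 1\right)^{4}}$.

Setting $a = \frac{2}{3}$:
$$I = - \frac{3402}{625}.$$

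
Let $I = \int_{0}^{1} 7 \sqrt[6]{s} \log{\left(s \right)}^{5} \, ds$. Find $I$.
$- \frac{5598720}{16807}$

Consider the simpler parametrised integral
$$J(a) = \int_{0}^{1} 7 s^{a} \, ds = \frac{7}{a + 1}.$$

Differentiating under the integral sign brings down a factor of $\ln s$:
$$\frac{dJ}{da} = \int_{0}^{1} 7 s^{a} \log{\left(s \right)} \, ds = - \frac{7}{\left(a + 1\right)^{2}}.$$

Repeating $5$ times in total — each differentiation brings down another $\ln s$ — gives
$$\frac{d^{5}J}{da^{5}} = \int_{0}^{1} 7 s^{a} \log{\left(s \right)}^{5} \, ds = - \frac{840}{\left(a + 1\right)^{6}},$$
and the integrand here is exactly the target integrand, so $I = - \frac{840}{\left(a + 1\right)^{6}}$.

Setting $a = \frac{1}{6}$:
$$I = - \frac{5598720}{16807}.$$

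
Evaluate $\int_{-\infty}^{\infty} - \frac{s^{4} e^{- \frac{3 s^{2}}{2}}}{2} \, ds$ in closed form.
$- \frac{\sqrt{6} \sqrt{\pi}}{18}$

Consider the simpler parametrised integral
$$J(a) = \int_{-\infty}^{\infty} - \frac{e^{- a s^{2}}}{2} \, ds = - \frac{\sqrt{\pi}}{2 \sqrt{a}}.$$

Differentiating under the integral sign brings down a factor of $(-s^2)$:
$$\frac{dJ}{da} = \int_{-\infty}^{\infty} \frac{s^{2} e^{- a s^{2}}}{2} \, ds = \frac{\sqrt{\pi}}{4 a^{\frac{3}{2}}}.$$

Repeating twice in total — each differentiation brings down another $(-s^2)$ — gives
$$\frac{d^{2}J}{da^{2}} = \int_{-\infty}^{\infty} - \frac{s^{4} e^{- a s^{2}}}{2} \, ds = - \frac{3 \sqrt{\pi}}{8 a^{\frac{5}{2}}},$$
and the integrand here is exactly the target integrand, so $I = - \frac{3 \sqrt{\pi}}{8 a^{\frac{5}{2}}}$.

Setting $a = \frac{3}{2}$:
$$I = - \frac{\sqrt{6} \sqrt{\pi}}{18}.$$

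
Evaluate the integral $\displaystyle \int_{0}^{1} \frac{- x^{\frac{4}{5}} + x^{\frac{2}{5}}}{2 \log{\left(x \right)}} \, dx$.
$- \log{\left(3 \right)} + \frac{\log{\left(7 \right)}}{2}$

Replace the exponent $\frac{2}{5}$ by a parameter $a$: let $I(a) = \int_{0}^{1} \frac{- x^{\frac{4}{5}} + x^{a}}{2 \log{\left(x \right)}} \, dx$.

Since $\dfrac{\partial}{\partial a}\,x^{a} = x^{a} \ln x$, the $\ln x$ in the denominator cancels and
$$\frac{dI}{da} = \int_{0}^{1} \frac{1}{2} x^{a} \, dx = \frac{1}{2} \left[\frac{x^{a+1}}{a+1}\right]_0^1 = \frac{1}{2 \left(a + 1\right)}.$$

Integrating with respect to $a$ gives $I(a) = \frac{\log{\left(a + 1 \right)}}{2} - \log{\left(3 \right)} + \frac{\log{\left(5 \right)}}{2} + C$.

At $a = \frac{4}{5}$ the integrand is identically $0$, so $I(\frac{4}{5}) = 0$. The closed form gives $0$, hence $C = 0$.

Setting $a = \frac{2}{5}$:
$$I = - \log{\left(3 \right)} + \frac{\log{\left(7 \right)}}{2}.$$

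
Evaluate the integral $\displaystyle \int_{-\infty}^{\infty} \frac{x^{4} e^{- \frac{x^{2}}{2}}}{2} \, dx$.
$\frac{3 \sqrt{2} \sqrt{\pi}}{2}$

Begin with the known integral
$$J(a) = \int_{-\infty}^{\infty} \frac{e^{- a x^{2}}}{2} \, dx = \frac{\sqrt{\pi}}{2 \sqrt{a}}.$$

Differentiating under the integral sign brings down a factor of $(-x^2)$:
$$\frac{dJ}{da} = \int_{-\infty}^{\infty} - \frac{x^{2} e^{- a x^{2}}}{2} \, dx = - \frac{\sqrt{\pi}}{4 a^{\frac{3}{2}}}.$$

Repeating twice in total — each differentiation brings down another $(-x^2)$ — gives
$$\frac{d^{2}J}{da^{2}} = \int_{-\infty}^{\infty} \frac{x^{4} e^{- a x^{2}}}{2} \, dx = \frac{3 \sqrt{\pi}}{8 a^{\frac{5}{2}}},$$
and the integrand here is exactly the target integrand, so $I = \frac{3 \sqrt{\pi}}{8 a^{\frac{5}{2}}}$.

Setting $a = \frac{1}{2}$:
$$I = \frac{3 \sqrt{2} \sqrt{\pi}}{2}.$$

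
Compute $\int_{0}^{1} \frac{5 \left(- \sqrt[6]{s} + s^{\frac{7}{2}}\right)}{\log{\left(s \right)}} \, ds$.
$\log{\left(\frac{14348907}{16807} \right)}$

Replace the exponent $\frac{7}{2}$ by a parameter $a$: let $I(a) = \int_{0}^{1} \frac{5 \left(- \sqrt[6]{s} + s^{a}\right)}{\log{\left(s \right)}} \, ds$.

Since $\dfrac{\partial}{\partial a}\,s^{a} = s^{a} \ln s$, the $\ln s$ in the denominator cancels and
$$\frac{dI}{da} = \int_{0}^{1} 5 s^{a} \, ds = 5 \left[\frac{s^{a+1}}{a+1}\right]_0^1 = \frac{5}{a + 1}.$$

Integrating with respect to $a$ gives $I(a) = \log{\left(\frac{7776 \left(a + 1\right)^{5}}{16807} \right)} + C$.

At $a = \frac{1}{6}$ the integrand is identically $0$, so $I(\frac{1}{6}) = 0$. The closed form gives $0$, hence $C = 0$.

Setting $a = \frac{7}{2}$:
$$I = \log{\left(\frac{14348907}{16807} \right)}.$$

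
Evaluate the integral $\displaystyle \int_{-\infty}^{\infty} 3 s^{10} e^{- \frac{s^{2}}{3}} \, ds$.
$\frac{688905 \sqrt{3} \sqrt{\pi}}{32}$

Begin with the known integral
$$J(a) = \int_{-\infty}^{\infty} 3 e^{- a s^{2}} \, ds = \frac{3 \sqrt{\pi}}{\sqrt{a}}.$$

Differentiating under the integral sign brings down a factor of $(-s^2)$:
$$\frac{dJ}{da} = \int_{-\infty}^{\infty} - 3 s^{2} e^{- a s^{2}} \, ds = - \frac{3 \sqrt{\pi}}{2 a^{\frac{3}{2}}}.$$

Repeating $5$ times in total — each differentiation brings down another $(-s^2)$ — gives
$$\frac{d^{5}J}{da^{5}} = \int_{-\infty}^{\infty} - 3 s^{10} e^{- a s^{2}} \, ds = - \frac{2835 \sqrt{\pi}}{32 a^{\frac{11}{2}}},$$
and the integrand here is $(-1)^{5}$ times the target integrand, so $I = (-1)^{5}\,\frac{d^{5}J}{da^{5}} = \frac{2835 \sqrt{\pi}}{32 a^{\frac{11}{2}}}$.

Setting $a = \frac{1}{3}$:
$$I = \frac{688905 \sqrt{3} \sqrt{\pi}}{32}.$$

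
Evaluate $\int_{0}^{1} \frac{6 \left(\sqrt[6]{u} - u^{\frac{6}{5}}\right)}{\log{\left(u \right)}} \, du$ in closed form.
$\log{\left(\frac{1838265625}{82653950016} \right)}$

Consider the one-parameter family: let $I(a) = \int_{0}^{1} \frac{6 \left(- u^{\frac{6}{5}} + u^{a}\right)}{\log{\left(u \right)}} \, du$.

Since $\dfrac{\partial}{\partial a}\,u^{a} = u^{a} \ln u$, the $\ln u$ in the denominator cancels and
$$\frac{dI}{da} = \int_{0}^{1} 6 u^{a} \, du = 6 \left[\frac{u^{a+1}}{a+1}\right]_0^1 = \frac{6}{a + 1}.$$

Integrating with respect to $a$ gives $I(a) = \log{\left(\frac{15625 \left(a + 1\right)^{6}}{1771561} \right)} + C$.

At $a = \frac{6}{5}$ the integrand is identically $0$, so $I(\frac{6}{5}) = 0$. The closed form gives $0$, hence $C = 0$.

Setting $a = \frac{1}{6}$:
$$I = \log{\left(\frac{1838265625}{82653950016} \right)}.$$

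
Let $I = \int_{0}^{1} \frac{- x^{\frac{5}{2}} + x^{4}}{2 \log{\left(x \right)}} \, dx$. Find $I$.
$- \log{\left(7 \right)} + \frac{\log{\left(70 \right)}}{2}$

Introduce a parameter $a$ in the exponent: let $I(a) = \int_{0}^{1} \frac{- x^{\frac{5}{2}} + x^{a}}{2 \log{\left(x \right)}} \, dx$.

Since $\dfrac{\partial}{\partial a}\,x^{a} = x^{a} \ln x$, the $\ln x$ in the denominator cancels and
$$\frac{dI}{da} = \int_{0}^{1} \frac{1}{2} x^{a} \, dx = \frac{1}{2} \left[\frac{x^{a+1}}{a+1}\right]_0^1 = \frac{1}{2 \left(a + 1\right)}.$$

Integrating with respect to $a$ gives $I(a) = \log{\left(\frac{\sqrt{14} \sqrt{a + 1}}{7} \right)} + C$.

At $a = \frac{5}{2}$ the integrand is identically $0$, so $I(\frac{5}{2}) = 0$. The closed form gives $0$, hence $C = 0$.

Setting $a = 4$:
$$I = - \log{\left(7 \right)} + \frac{\log{\left(70 \right)}}{2}.$$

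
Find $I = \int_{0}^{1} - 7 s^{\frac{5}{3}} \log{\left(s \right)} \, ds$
$\frac{63}{64}$

Consider the simpler parametrised integral
$$J(a) = \int_{0}^{1} - 7 s^{a} \, ds = - \frac{7}{a + 1}.$$

Differentiating under the integral sign brings down a factor of $\ln s$:
$$\frac{dJ}{da} = \int_{0}^{1} - 7 s^{a} \log{\left(s \right)} \, ds = \frac{7}{\left(a + 1\right)^{2}}.$$

The integral on the left is $I$, so $I = \frac{7}{\left(a + 1\right)^{2}}$.

Setting $a = \frac{5}{3}$:
$$I = \frac{63}{64}.$$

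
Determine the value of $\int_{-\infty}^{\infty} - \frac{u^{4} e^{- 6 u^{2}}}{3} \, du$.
$- \frac{\sqrt{6} \sqrt{\pi}}{864}$

Start from the elementary integral
$$J(a) = \int_{-\infty}^{\infty} - \frac{e^{- a u^{2}}}{3} \, du = - \frac{\sqrt{\pi}}{3 \sqrt{a}}.$$

Differentiating under the integral sign brings down a factor of $(-u^2)$:
$$\frac{dJ}{da} = \int_{-\infty}^{\infty} \frac{u^{2} e^{- a u^{2}}}{3} \, du = \frac{\sqrt{\pi}}{6 a^{\frac{3}{2}}}.$$

Repeating twice in total — each differentiation brings down another $(-u^2)$ — gives
$$\frac{d^{2}J}{da^{2}} = \int_{-\infty}^{\infty} - \frac{u^{4} e^{- a u^{2}}}{3} \, du = - \frac{\sqrt{\pi}}{4 a^{\frac{5}{2}}},$$
and the integrand here is exactly the target integrand, so $I = - \frac{\sqrt{\pi}}{4 a^{\frac{5}{2}}}$.

Setting $a = 6$:
$$I = - \frac{\sqrt{6} \sqrt{\pi}}{864}.$$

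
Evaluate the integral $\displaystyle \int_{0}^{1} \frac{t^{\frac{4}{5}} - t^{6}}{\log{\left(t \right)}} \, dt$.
$- \log{\left(\frac{35}{9} \right)}$

Consider the one-parameter family: let $I(a) = \int_{0}^{1} \frac{t^{\frac{4}{5}} - t^{a}}{\log{\left(t \right)}} \, dt$.

Since $\dfrac{\partial}{\partial a}\,t^{a} = t^{a} \ln t$, the $\ln t$ in the denominator cancels and
$$\frac{dI}{da} = \int_{0}^{1} -1 t^{a} \, dt = -1 \left[\frac{t^{a+1}}{a+1}\right]_0^1 = - \frac{1}{a + 1}.$$

Integrating with respect to $a$ gives $I(a) = - \log{\left(\frac{5 a}{9} + \frac{5}{9} \right)} + C$.

At $a = \frac{4}{5}$ the integrand is identically $0$, so $I(\frac{4}{5}) = 0$. The closed form gives $0$, hence $C = 0$.

Setting $a = 6$:
$$I = - \log{\left(\frac{35}{9} \right)}.$$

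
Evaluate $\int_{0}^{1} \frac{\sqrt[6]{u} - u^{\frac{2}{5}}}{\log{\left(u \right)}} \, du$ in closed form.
$\log{\left(\frac{5}{6} \right)}$

Introduce a parameter $a$ in the exponent: let $I(a) = \int_{0}^{1} \frac{- u^{\frac{2}{5}} + u^{a}}{\log{\left(u \right)}} \, du$.

Since $\dfrac{\partial}{\partial a}\,u^{a} = u^{a} \ln u$, the $\ln u$ in the denominator cancels and
$$\frac{dI}{da} = \int_{0}^{1} u^{a} \, du = \left[\frac{u^{a+1}}{a+1}\right]_0^1 = \frac{1}{a + 1}.$$

Integrating with respect to $a$ gives $I(a) = \log{\left(\frac{5 a}{7} + \frac{5}{7} \right)} + C$.

At $a = \frac{2}{5}$ the integrand is identically $0$, so $I(\frac{2}{5}) = 0$. The closed form gives $0$, hence $C = 0$.

Setting $a = \frac{1}{6}$:
$$I = \log{\left(\frac{5}{6} \right)}.$$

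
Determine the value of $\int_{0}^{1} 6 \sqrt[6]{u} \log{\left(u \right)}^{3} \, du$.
$- \frac{46656}{2401}$

Start from the elementary integral
$$J(a) = \int_{0}^{1} 6 u^{a} \, du = \frac{6}{a + 1}.$$

Differentiating under the integral sign brings down a factor of $\ln u$:
$$\frac{dJ}{da} = \int_{0}^{1} 6 u^{a} \log{\left(u \right)} \, du = - \frac{6}{\left(a + 1\right)^{2}}.$$

Repeating $3$ times in total — each differentiation brings down another $\ln u$ — gives
$$\frac{d^{3}J}{da^{3}} = \int_{0}^{1} 6 u^{a} \log{\left(u \right)}^{3} \, du = - \frac{36}{\left(a + 1\right)^{4}},$$
and the integrand here is exactly the target integrand, so $I = - \frac{36}{\left(a + 1\right)^{4}}$.

Setting $a = \frac{1}{6}$:
$$I = - \frac{46656}{2401}.$$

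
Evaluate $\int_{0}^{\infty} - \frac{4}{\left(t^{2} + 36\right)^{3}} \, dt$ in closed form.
$- \frac{\pi}{10368}$

Start from the standard arctangent integral
$$J(a) = \int_{0}^{\infty} - \frac{4}{a^{2} + t^{2}} \, dt = - \frac{2 \pi}{a}.$$

Differentiating under the integral sign with respect to $a$,
$$\frac{dJ}{da} = \int_{0}^{\infty} \frac{8 a}{\left(a^{2} + t^{2}\right)^{2}} \, dt = \frac{2 \pi}{a^{2}},$$
so $\int_{0}^{\infty} - \frac{4}{\left(a^{2} + t^{2}\right)^{2}} \, dt = - \frac{\pi}{a^{3}}$.

Repeating — each differentiation of $1/(t^2+a^2)^j$ produces $-2ja/(t^2+a^2)^{j+1}$ — and dividing through by $-2ja$ at each step yields, after $2$ differentiations in total,
$$\int_{0}^{\infty} - \frac{4}{\left(a^{2} + t^{2}\right)^{3}} \, dt = - \frac{3 \pi}{4 a^{5}}.$$

Setting $a = 6$:
$$I = - \frac{\pi}{10368}.$$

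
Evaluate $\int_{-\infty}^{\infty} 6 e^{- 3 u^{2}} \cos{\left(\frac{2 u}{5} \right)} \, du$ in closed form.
$\frac{2 \sqrt{3} \sqrt{\pi}}{e^{\frac{1}{75}}}$

Treat the cosine frequency as a parameter and define $I(b) = \int_{-\infty}^{\infty} 6 e^{- 3 u^{2}} \cos{\left(b u \right)} \, du$.

Differentiating under the integral sign,
$$I'(b) = \int_{-\infty}^{\infty} - 6 u e^{- 3 u^{2}} \sin{\left(b u \right)} \, du.$$

Integrate $\int_{-\infty}^{\infty} u \sin(b u)\, e^{- 3 u^{2}}\, du$ by parts with $w = \sin(b u)$ and $dv = u\, e^{- 3 u^{2}}\, du$, giving $v = - \frac{e^{- 3 u^{2}}}{6}$. The boundary term vanishes and
$$\int_{-\infty}^{\infty} u \sin(b u)\, e^{- 3 u^{2}}\, du = \frac{b}{6} \int_{-\infty}^{\infty} \cos(b u)\, e^{- 3 u^{2}}\, du,$$
so $I'(b) = - \frac{b}{6}\, I(b)$.

This is a separable first-order ODE; solving with the initial condition $I(0) = \int_{-\infty}^{\infty} 6 e^{- 3 u^{2}}\,du = 2 \sqrt{3} \sqrt{\pi}$ gives
$$I(b) = 2 \sqrt{3} \sqrt{\pi} e^{- \frac{b^{2}}{12}}.$$

Setting $b = \frac{2}{5}$:
$$I = \frac{2 \sqrt{3} \sqrt{\pi}}{e^{\frac{1}{75}}}.$$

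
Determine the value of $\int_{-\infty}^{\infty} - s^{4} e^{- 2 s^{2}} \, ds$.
$- \frac{3 \sqrt{2} \sqrt{\pi}}{32}$

Begin with the known integral
$$J(a) = \int_{-\infty}^{\infty} - e^{- a s^{2}} \, ds = - \frac{\sqrt{\pi}}{\sqrt{a}}.$$

Differentiating under the integral sign brings down a factor of $(-s^2)$:
$$\frac{dJ}{da} = \int_{-\infty}^{\infty} s^{2} e^{- a s^{2}} \, ds = \frac{\sqrt{\pi}}{2 a^{\frac{3}{2}}}.$$

Repeating twice in total — each differentiation brings down another $(-s^2)$ — gives
$$\frac{d^{2}J}{da^{2}} = \int_{-\infty}^{\infty} - s^{4} e^{- a s^{2}} \, ds = - \frac{3 \sqrt{\pi}}{4 a^{\frac{5}{2}}},$$
and the integrand here is exactly the target integrand, so $I = - \frac{3 \sqrt{\pi}}{4 a^{\frac{5}{2}}}$.

Setting $a = 2$:
$$I = - \frac{3 \sqrt{2} \sqrt{\pi}}{32}.$$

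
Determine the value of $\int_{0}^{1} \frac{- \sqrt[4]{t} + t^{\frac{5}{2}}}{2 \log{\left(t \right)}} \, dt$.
$\log{\left(\frac{\sqrt{70}}{5} \right)}$

Replace the exponent $\frac{5}{2}$ by a parameter $a$: let $I(a) = \int_{0}^{1} \frac{- \sqrt[4]{t} + t^{a}}{2 \log{\left(t \right)}} \, dt$.

Since $\dfrac{\partial}{\partial a}\,t^{a} = t^{a} \ln t$, the $\ln t$ in the denominator cancels and
$$\frac{dI}{da} = \int_{0}^{1} \frac{1}{2} t^{a} \, dt = \frac{1}{2} \left[\frac{t^{a+1}}{a+1}\right]_0^1 = \frac{1}{2 \left(a + 1\right)}.$$

Integrating with respect to $a$ gives $I(a) = \frac{\log{\left(a + 1 \right)}}{2} - \frac{\log{\left(5 \right)}}{2} + \log{\left(2 \right)} + C$.

At $a = \frac{1}{4}$ the integrand is identically $0$, so $I(\frac{1}{4}) = 0$. The closed form gives $0$, hence $C = 0$.

Setting $a = \frac{5}{2}$:
$$I = \log{\left(\frac{\sqrt{70}}{5} \right)}.$$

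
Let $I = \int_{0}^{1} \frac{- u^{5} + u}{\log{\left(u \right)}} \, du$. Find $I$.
$- \log{\left(3 \right)}$

Replace the exponent $1$ by a parameter $a$: let $I(a) = \int_{0}^{1} \frac{- u^{5} + u^{a}}{\log{\left(u \right)}} \, du$.

Since $\dfrac{\partial}{\partial a}\,u^{a} = u^{a} \ln u$, the $\ln u$ in the denominator cancels and
$$\frac{dI}{da} = \int_{0}^{1} u^{a} \, du = \left[\frac{u^{a+1}}{a+1}\right]_0^1 = \frac{1}{a + 1}.$$

Integrating with respect to $a$ gives $I(a) = \log{\left(\frac{a}{6} + \frac{1}{6} \right)} + C$.

At $a = 5$ the integrand is identically $0$, so $I(5) = 0$. The closed form gives $0$, hence $C = 0$.

Setting $a = 1$:
$$I = - \log{\left(3 \right)}.$$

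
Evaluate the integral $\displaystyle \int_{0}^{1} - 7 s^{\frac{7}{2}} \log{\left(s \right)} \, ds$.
$\frac{28}{81}$

Start from the elementary integral
$$J(a) = \int_{0}^{1} - 7 s^{a} \, ds = - \frac{7}{a + 1}.$$

Differentiating under the integral sign brings down a factor of $\ln s$:
$$\frac{dJ}{da} = \int_{0}^{1} - 7 s^{a} \log{\left(s \right)} \, ds = \frac{7}{\left(a + 1\right)^{2}}.$$

The integral on the left is $I$, so $I = \frac{7}{\left(a + 1\right)^{2}}$.

Setting $a = \frac{7}{2}$:
$$I = \frac{28}{81}.$$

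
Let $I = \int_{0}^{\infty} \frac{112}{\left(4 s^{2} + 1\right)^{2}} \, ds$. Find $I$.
$14 \pi$

Begin with the known result
$$J(a) = \int_{0}^{\infty} \frac{7}{a^{2} + s^{2}} \, ds = \frac{7 \pi}{2 a}.$$

Differentiating under the integral sign with respect to $a$,
$$\frac{dJ}{da} = \int_{0}^{\infty} - \frac{14 a}{\left(a^{2} + s^{2}\right)^{2}} \, ds = - \frac{7 \pi}{2 a^{2}},$$
so $\int_{0}^{\infty} \frac{7}{\left(a^{2} + s^{2}\right)^{2}} \, ds = \frac{7 \pi}{4 a^{3}}$.

Setting $a = \frac{1}{2}$:
$$I = 14 \pi.$$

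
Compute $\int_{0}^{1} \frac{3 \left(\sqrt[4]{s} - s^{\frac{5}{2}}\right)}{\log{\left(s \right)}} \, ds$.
$- \log{\left(\frac{2744}{125} \right)}$

Introduce a parameter $a$ in the exponent: let $I(a) = \int_{0}^{1} \frac{3 \left(\sqrt[4]{s} - s^{a}\right)}{\log{\left(s \right)}} \, ds$.

Since $\dfrac{\partial}{\partial a}\,s^{a} = s^{a} \ln s$, the $\ln s$ in the denominator cancels and
$$\frac{dI}{da} = \int_{0}^{1} -3 s^{a} \, ds = -3 \left[\frac{s^{a+1}}{a+1}\right]_0^1 = - \frac{3}{a + 1}.$$

Integrating with respect to $a$ gives $I(a) = - \log{\left(\frac{64 \left(a + 1\right)^{3}}{125} \right)} + C$.

At $a = \frac{1}{4}$ the integrand is identically $0$, so $I(\frac{1}{4}) = 0$. The closed form gives $0$, hence $C = 0$.

Setting $a = \frac{5}{2}$:
$$I = - \log{\left(\frac{2744}{125} \right)}.$$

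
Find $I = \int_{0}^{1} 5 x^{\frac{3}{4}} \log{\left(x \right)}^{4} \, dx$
$\frac{122880}{16807}$

Start from the elementary integral
$$J(a) = \int_{0}^{1} 5 x^{a} \, dx = \frac{5}{a + 1}.$$

Differentiating under the integral sign brings down a factor of $\ln x$:
$$\frac{dJ}{da} = \int_{0}^{1} 5 x^{a} \log{\left(x \right)} \, dx = - \frac{5}{\left(a + 1\right)^{2}}.$$

Repeating $4$ times in total — each differentiation brings down another $\ln x$ — gives
$$\frac{d^{4}J}{da^{4}} = \int_{0}^{1} 5 x^{a} \log{\left(x \right)}^{4} \, dx = \frac{120}{\left(a + 1\right)^{5}},$$
and the integrand here is exactly the target integrand, so $I = \frac{120}{\left(a + 1\right)^{5}}$.

Setting $a = \frac{3}{4}$:
$$I = \frac{122880}{16807}.$$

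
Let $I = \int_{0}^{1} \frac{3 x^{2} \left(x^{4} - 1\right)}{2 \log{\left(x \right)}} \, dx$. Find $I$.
$\log{\left(\frac{7 \sqrt{21}}{9} \right)}$

Consider the one-parameter family: let $I(a) = \int_{0}^{1} \frac{3 \left(- x^{2} + x^{a}\right)}{2 \log{\left(x \right)}} \, dx$.

Since $\dfrac{\partial}{\partial a}\,x^{a} = x^{a} \ln x$, the $\ln x$ in the denominator cancels and
$$\frac{dI}{da} = \int_{0}^{1} \frac{3}{2} x^{a} \, dx = \frac{3}{2} \left[\frac{x^{a+1}}{a+1}\right]_0^1 = \frac{3}{2 \left(a + 1\right)}.$$

Integrating with respect to $a$ gives $I(a) = \frac{3 \log{\left(a + 1 \right)}}{2} - \frac{3 \log{\left(3 \right)}}{2} + C$.

At $a = 2$ the integrand is identically $0$, so $I(2) = 0$. The closed form gives $0$, hence $C = 0$.

Setting $a = 6$:
$$I = \log{\left(\frac{7 \sqrt{21}}{9} \right)}.$$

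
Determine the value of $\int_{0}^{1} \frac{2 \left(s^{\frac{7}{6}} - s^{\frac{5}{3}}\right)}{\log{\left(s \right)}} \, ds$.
$- \log{\left(\frac{256}{169} \right)}$

Introduce a parameter $a$ in the exponent: let $I(a) = \int_{0}^{1} \frac{2 \left(s^{\frac{7}{6}} - s^{a}\right)}{\log{\left(s \right)}} \, ds$.

Since $\dfrac{\partial}{\partial a}\,s^{a} = s^{a} \ln s$, the $\ln s$ in the denominator cancels and
$$\frac{dI}{da} = \int_{0}^{1} -2 s^{a} \, ds = -2 \left[\frac{s^{a+1}}{a+1}\right]_0^1 = - \frac{2}{a + 1}.$$

Integrating with respect to $a$ gives $I(a) = - \log{\left(\frac{36 \left(a + 1\right)^{2}}{169} \right)} + C$.

At $a = \frac{7}{6}$ the integrand is identically $0$, so $I(\frac{7}{6}) = 0$. The closed form gives $0$, hence $C = 0$.

Setting $a = \frac{5}{3}$:
$$I = - \log{\left(\frac{256}{169} \right)}.$$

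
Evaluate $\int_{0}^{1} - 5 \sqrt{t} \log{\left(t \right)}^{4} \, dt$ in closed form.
$- \frac{1280}{81}$

Begin with the known integral
$$J(a) = \int_{0}^{1} - 5 t^{a} \, dt = - \frac{5}{a + 1}.$$

Differentiating under the integral sign brings down a factor of $\ln t$:
$$\frac{dJ}{da} = \int_{0}^{1} - 5 t^{a} \log{\left(t \right)} \, dt = \frac{5}{\left(a + 1\right)^{2}}.$$

Repeating $4$ times in total — each differentiation brings down another $\ln t$ — gives
$$\frac{d^{4}J}{da^{4}} = \int_{0}^{1} - 5 t^{a} \log{\left(t \right)}^{4} \, dt = - \frac{120}{\left(a + 1\right)^{5}},$$
and the integrand here is exactly the target integrand, so $I = - \frac{120}{\left(a + 1\right)^{5}}$.

Setting $a = \frac{1}{2}$:
$$I = - \frac{1280}{81}.$$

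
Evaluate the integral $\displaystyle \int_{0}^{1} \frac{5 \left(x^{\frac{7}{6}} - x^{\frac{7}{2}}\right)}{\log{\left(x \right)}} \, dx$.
$- \log{\left(\frac{14348907}{371293} \right)}$

Replace the exponent $\frac{7}{2}$ by a parameter $a$: let $I(a) = \int_{0}^{1} \frac{5 \left(x^{\frac{7}{6}} - x^{a}\right)}{\log{\left(x \right)}} \, dx$.

Since $\dfrac{\partial}{\partial a}\,x^{a} = x^{a} \ln x$, the $\ln x$ in the denominator cancels and
$$\frac{dI}{da} = \int_{0}^{1} -5 x^{a} \, dx = -5 \left[\frac{x^{a+1}}{a+1}\right]_0^1 = - \frac{5}{a + 1}.$$

Integrating with respect to $a$ gives $I(a) = - \log{\left(\frac{7776 \left(a + 1\right)^{5}}{371293} \right)} + C$.

At $a = \frac{7}{6}$ the integrand is identically $0$, so $I(\frac{7}{6}) = 0$. The closed form gives $0$, hence $C = 0$.

Setting $a = \frac{7}{2}$:
$$I = - \log{\left(\frac{14348907}{371293} \right)}.$$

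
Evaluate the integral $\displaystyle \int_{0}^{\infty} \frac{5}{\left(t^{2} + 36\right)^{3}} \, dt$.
$\frac{5 \pi}{41472}$

Start from the standard arctangent integral
$$J(a) = \int_{0}^{\infty} \frac{5}{a^{2} + t^{2}} \, dt = \frac{5 \pi}{2 a}.$$

Differentiating under the integral sign with respect to $a$,
$$\frac{dJ}{da} = \int_{0}^{\infty} - \frac{10 a}{\left(a^{2} + t^{2}\right)^{2}} \, dt = - \frac{5 \pi}{2 a^{2}},$$
so $\int_{0}^{\infty} \frac{5}{\left(a^{2} + t^{2}\right)^{2}} \, dt = \frac{5 \pi}{4 a^{3}}$.

Repeating — each differentiation of $1/(t^2+a^2)^j$ produces $-2ja/(t^2+a^2)^{j+1}$ — and dividing through by $-2ja$ at each step yields, after $2$ differentiations in total,
$$\int_{0}^{\infty} \frac{5}{\left(a^{2} + t^{2}\right)^{3}} \, dt = \frac{15 \pi}{16 a^{5}}.$$

Setting $a = 6$:
$$I = \frac{5 \pi}{41472}.$$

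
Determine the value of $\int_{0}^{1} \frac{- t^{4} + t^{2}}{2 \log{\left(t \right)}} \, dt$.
$- \frac{\log{\left(5 \right)}}{2} + \frac{\log{\left(3 \right)}}{2}$

Replace the exponent $2$ by a parameter $a$: let $I(a) = \int_{0}^{1} \frac{- t^{4} + t^{a}}{2 \log{\left(t \right)}} \, dt$.

Since $\dfrac{\partial}{\partial a}\,t^{a} = t^{a} \ln t$, the $\ln t$ in the denominator cancels and
$$\frac{dI}{da} = \int_{0}^{1} \frac{1}{2} t^{a} \, dt = \frac{1}{2} \left[\frac{t^{a+1}}{a+1}\right]_0^1 = \frac{1}{2 \left(a + 1\right)}.$$

Integrating with respect to $a$ gives $I(a) = \frac{\log{\left(a + 1 \right)}}{2} - \frac{\log{\left(5 \right)}}{2} + C$.

At $a = 4$ the integrand is identically $0$, so $I(4) = 0$. The closed form gives $0$, hence $C = 0$.

Setting $a = 2$:
$$I = - \frac{\log{\left(5 \right)}}{2} + \frac{\log{\left(3 \right)}}{2}.$$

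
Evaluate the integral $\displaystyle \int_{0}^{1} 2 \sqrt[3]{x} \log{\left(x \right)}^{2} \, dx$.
$\frac{27}{16}$

Start from the elementary integral
$$J(a) = \int_{0}^{1} 2 x^{a} \, dx = \frac{2}{a + 1}.$$

Differentiating under the integral sign brings down a factor of $\ln x$:
$$\frac{dJ}{da} = \int_{0}^{1} 2 x^{a} \log{\left(x \right)} \, dx = - \frac{2}{\left(a + 1\right)^{2}}.$$

Repeating twice in total — each differentiation brings down another $\ln x$ — gives
$$\frac{d^{2}J}{da^{2}} = \int_{0}^{1} 2 x^{a} \log{\left(x \right)}^{2} \, dx = \frac{4}{\left(a + 1\right)^{3}},$$
and the integrand here is exactly the target integrand, so $I = \frac{4}{\left(a + 1\right)^{3}}$.

Setting $a = \frac{1}{3}$:
$$I = \frac{27}{16}.$$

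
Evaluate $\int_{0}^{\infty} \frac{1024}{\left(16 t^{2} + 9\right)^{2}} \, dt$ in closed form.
$\frac{64 \pi}{27}$

Begin with the known result
$$J(a) = \int_{0}^{\infty} \frac{4}{a^{2} + t^{2}} \, dt = \frac{2 \pi}{a}.$$

Differentiating under the integral sign with respect to $a$,
$$\frac{dJ}{da} = \int_{0}^{\infty} - \frac{8 a}{\left(a^{2} + t^{2}\right)^{2}} \, dt = - \frac{2 \pi}{a^{2}},$$
so $\int_{0}^{\infty} \frac{4}{\left(a^{2} + t^{2}\right)^{2}} \, dt = \frac{\pi}{a^{3}}$.

Setting $a = \frac{3}{4}$:
$$I = \frac{64 \pi}{27}.$$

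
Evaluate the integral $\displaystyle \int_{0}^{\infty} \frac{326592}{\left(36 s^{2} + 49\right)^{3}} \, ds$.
$\frac{1458 \pi}{2401}$

Start from the standard arctangent integral
$$J(a) = \int_{0}^{\infty} \frac{7}{a^{2} + s^{2}} \, ds = \frac{7 \pi}{2 a}.$$

Differentiating under the integral sign with respect to $a$,
$$\frac{dJ}{da} = \int_{0}^{\infty} - \frac{14 a}{\left(a^{2} + s^{2}\right)^{2}} \, ds = - \frac{7 \pi}{2 a^{2}},$$
so $\int_{0}^{\infty} \frac{7}{\left(a^{2} + s^{2}\right)^{2}} \, ds = \frac{7 \pi}{4 a^{3}}$.

Repeating — each differentiation of $1/(s^2+a^2)^j$ produces $-2ja/(s^2+a^2)^{j+1}$ — and dividing through by $-2ja$ at each step yields, after $2$ differentiations in total,
$$\int_{0}^{\infty} \frac{7}{\left(a^{2} + s^{2}\right)^{3}} \, ds = \frac{21 \pi}{16 a^{5}}.$$

Setting $a = \frac{7}{6}$:
$$I = \frac{1458 \pi}{2401}.$$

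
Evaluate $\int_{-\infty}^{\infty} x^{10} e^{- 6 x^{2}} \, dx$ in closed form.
$\frac{35 \sqrt{6} \sqrt{\pi}}{55296}$

Consider the simpler parametrised integral
$$J(a) = \int_{-\infty}^{\infty} e^{- a x^{2}} \, dx = \frac{\sqrt{\pi}}{\sqrt{a}}.$$

Differentiating under the integral sign brings down a factor of $(-x^2)$:
$$\frac{dJ}{da} = \int_{-\infty}^{\infty} - x^{2} e^{- a x^{2}} \, dx = - \frac{\sqrt{\pi}}{2 a^{\frac{3}{2}}}.$$

Repeating $5$ times in total — each differentiation brings down another $(-x^2)$ — gives
$$\frac{d^{5}J}{da^{5}} = \int_{-\infty}^{\infty} - x^{10} e^{- a x^{2}} \, dx = - \frac{945 \sqrt{\pi}}{32 a^{\frac{11}{2}}},$$
and the integrand here is $(-1)^{5}$ times the target integrand, so $I = (-1)^{5}\,\frac{d^{5}J}{da^{5}} = \frac{945 \sqrt{\pi}}{32 a^{\frac{11}{2}}}$.

Setting $a = 6$:
$$I = \frac{35 \sqrt{6} \sqrt{\pi}}{55296}.$$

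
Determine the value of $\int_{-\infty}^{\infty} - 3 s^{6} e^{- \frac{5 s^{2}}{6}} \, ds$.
$- \frac{243 \sqrt{30} \sqrt{\pi}}{125}$

Start from the elementary integral
$$J(a) = \int_{-\infty}^{\infty} - 3 e^{- a s^{2}} \, ds = - \frac{3 \sqrt{\pi}}{\sqrt{a}}.$$

Differentiating under the integral sign brings down a factor of $(-s^2)$:
$$\frac{dJ}{da} = \int_{-\infty}^{\infty} 3 s^{2} e^{- a s^{2}} \, ds = \frac{3 \sqrt{\pi}}{2 a^{\frac{3}{2}}}.$$

Repeating $3$ times in total — each differentiation brings down another $(-s^2)$ — gives
$$\frac{d^{3}J}{da^{3}} = \int_{-\infty}^{\infty} 3 s^{6} e^{- a s^{2}} \, ds = \frac{45 \sqrt{\pi}}{8 a^{\frac{7}{2}}},$$
and the integrand here is $(-1)^{3}$ times the target integrand, so $I = (-1)^{3}\,\frac{d^{3}J}{da^{3}} = - \frac{45 \sqrt{\pi}}{8 a^{\frac{7}{2}}}$.

Setting $a = \frac{5}{6}$:
$$I = - \frac{243 \sqrt{30} \sqrt{\pi}}{125}.$$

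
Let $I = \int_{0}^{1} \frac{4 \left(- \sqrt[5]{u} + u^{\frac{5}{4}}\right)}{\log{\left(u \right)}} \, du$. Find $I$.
$\log{\left(\frac{50625}{4096} \right)}$

Replace the exponent $\frac{5}{4}$ by a parameter $a$: let $I(a) = \int_{0}^{1} \frac{4 \left(- \sqrt[5]{u} + u^{a}\right)}{\log{\left(u \right)}} \, du$.

Since $\dfrac{\partial}{\partial a}\,u^{a} = u^{a} \ln u$, the $\ln u$ in the denominator cancels and
$$\frac{dI}{da} = \int_{0}^{1} 4 u^{a} \, du = 4 \left[\frac{u^{a+1}}{a+1}\right]_0^1 = \frac{4}{a + 1}.$$

Integrating with respect to $a$ gives $I(a) = \log{\left(\frac{625 \left(a + 1\right)^{4}}{1296} \right)} + C$.

At $a = \frac{1}{5}$ the integrand is identically $0$, so $I(\frac{1}{5}) = 0$. The closed form gives $0$, hence $C = 0$.

Setting $a = \frac{5}{4}$:
$$I = \log{\left(\frac{50625}{4096} \right)}.$$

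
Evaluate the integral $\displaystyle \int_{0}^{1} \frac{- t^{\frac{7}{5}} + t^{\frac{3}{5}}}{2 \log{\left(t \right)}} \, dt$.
$- \log{\left(3 \right)} + \frac{\log{\left(6 \right)}}{2}$

Introduce a parameter $a$ in the exponent: let $I(a) = \int_{0}^{1} \frac{- t^{\frac{7}{5}} + t^{a}}{2 \log{\left(t \right)}} \, dt$.

Since $\dfrac{\partial}{\partial a}\,t^{a} = t^{a} \ln t$, the $\ln t$ in the denominator cancels and
$$\frac{dI}{da} = \int_{0}^{1} \frac{1}{2} t^{a} \, dt = \frac{1}{2} \left[\frac{t^{a+1}}{a+1}\right]_0^1 = \frac{1}{2 \left(a + 1\right)}.$$

Integrating with respect to $a$ gives $I(a) = \log{\left(\frac{\sqrt{15} \sqrt{a + 1}}{6} \right)} + C$.

At $a = \frac{7}{5}$ the integrand is identically $0$, so $I(\frac{7}{5}) = 0$. The closed form gives $0$, hence $C = 0$.

Setting $a = \frac{3}{5}$:
$$I = - \log{\left(3 \right)} + \frac{\log{\left(6 \right)}}{2}.$$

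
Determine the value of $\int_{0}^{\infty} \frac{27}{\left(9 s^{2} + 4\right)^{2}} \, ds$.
$\frac{9 \pi}{32}$

Begin with the known result
$$J(a) = \int_{0}^{\infty} \frac{1}{3 \left(a^{2} + s^{2}\right)} \, ds = \frac{\pi}{6 a}.$$

Differentiating under the integral sign with respect to $a$,
$$\frac{dJ}{da} = \int_{0}^{\infty} - \frac{2 a}{3 \left(a^{2} + s^{2}\right)^{2}} \, ds = - \frac{\pi}{6 a^{2}},$$
so $\int_{0}^{\infty} \frac{1}{3 \left(a^{2} + s^{2}\right)^{2}} \, ds = \frac{\pi}{12 a^{3}}$.

Setting $a = \frac{2}{3}$:
$$I = \frac{9 \pi}{32}.$$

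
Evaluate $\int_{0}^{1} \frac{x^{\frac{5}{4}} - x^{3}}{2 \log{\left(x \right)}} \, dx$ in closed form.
$\log{\left(\frac{3}{4} \right)}$

Introduce a parameter $a$ in the exponent: let $I(a) = \int_{0}^{1} \frac{- x^{3} + x^{a}}{2 \log{\left(x \right)}} \, dx$.

Since $\dfrac{\partial}{\partial a}\,x^{a} = x^{a} \ln x$, the $\ln x$ in the denominator cancels and
$$\frac{dI}{da} = \int_{0}^{1} \frac{1}{2} x^{a} \, dx = \frac{1}{2} \left[\frac{x^{a+1}}{a+1}\right]_0^1 = \frac{1}{2 \left(a + 1\right)}.$$

Integrating with respect to $a$ gives $I(a) = \frac{\log{\left(a + 1 \right)}}{2} - \log{\left(2 \right)} + C$.

At $a = 3$ the integrand is identically $0$, so $I(3) = 0$. The closed form gives $0$, hence $C = 0$.

Setting $a = \frac{5}{4}$:
$$I = \log{\left(\frac{3}{4} \right)}.$$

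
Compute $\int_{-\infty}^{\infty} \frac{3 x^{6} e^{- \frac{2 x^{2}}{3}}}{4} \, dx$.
$\frac{1215 \sqrt{6} \sqrt{\pi}}{512}$

Begin with the known integral
$$J(a) = \int_{-\infty}^{\infty} \frac{3 e^{- a x^{2}}}{4} \, dx = \frac{3 \sqrt{\pi}}{4 \sqrt{a}}.$$

Differentiating under the integral sign brings down a factor of $(-x^2)$:
$$\frac{dJ}{da} = \int_{-\infty}^{\infty} - \frac{3 x^{2} e^{- a x^{2}}}{4} \, dx = - \frac{3 \sqrt{\pi}}{8 a^{\frac{3}{2}}}.$$

Repeating $3$ times in total — each differentiation brings down another $(-x^2)$ — gives
$$\frac{d^{3}J}{da^{3}} = \int_{-\infty}^{\infty} - \frac{3 x^{6} e^{- a x^{2}}}{4} \, dx = - \frac{45 \sqrt{\pi}}{32 a^{\frac{7}{2}}},$$
and the integrand here is $(-1)^{3}$ times the target integrand, so $I = (-1)^{3}\,\frac{d^{3}J}{da^{3}} = \frac{45 \sqrt{\pi}}{32 a^{\frac{7}{2}}}$.

Setting $a = \frac{2}{3}$:
$$I = \frac{1215 \sqrt{6} \sqrt{\pi}}{512}.$$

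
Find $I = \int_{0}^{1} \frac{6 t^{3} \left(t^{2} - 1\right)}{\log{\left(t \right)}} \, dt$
$\log{\left(\frac{729}{64} \right)}$

Introduce a parameter $a$ in the exponent: let $I(a) = \int_{0}^{1} \frac{6 \left(t^{5} - t^{a}\right)}{\log{\left(t \right)}} \, dt$.

Since $\dfrac{\partial}{\partial a}\,t^{a} = t^{a} \ln t$, the $\ln t$ in the denominator cancels and
$$\frac{dI}{da} = \int_{0}^{1} -6 t^{a} \, dt = -6 \left[\frac{t^{a+1}}{a+1}\right]_0^1 = - \frac{6}{a + 1}.$$

Integrating with respect to $a$ gives $I(a) = \log{\left(\frac{46656}{\left(a + 1\right)^{6}} \right)} + C$.

At $a = 5$ the integrand is identically $0$, so $I(5) = 0$. The closed form gives $0$, hence $C = 0$.

Setting $a = 3$:
$$I = \log{\left(\frac{729}{64} \right)}.$$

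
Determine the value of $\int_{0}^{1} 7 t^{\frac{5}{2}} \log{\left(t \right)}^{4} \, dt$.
$\frac{768}{2401}$

Begin with the known integral
$$J(a) = \int_{0}^{1} 7 t^{a} \, dt = \frac{7}{a + 1}.$$

Differentiating under the integral sign brings down a factor of $\ln t$:
$$\frac{dJ}{da} = \int_{0}^{1} 7 t^{a} \log{\left(t \right)} \, dt = - \frac{7}{\left(a + 1\right)^{2}}.$$

Repeating $4$ times in total — each differentiation brings down another $\ln t$ — gives
$$\frac{d^{4}J}{da^{4}} = \int_{0}^{1} 7 t^{a} \log{\left(t \right)}^{4} \, dt = \frac{168}{\left(a + 1\right)^{5}},$$
and the integrand here is exactly the target integrand, so $I = \frac{168}{\left(a + 1\right)^{5}}$.

Setting $a = \frac{5}{2}$:
$$I = \frac{768}{2401}.$$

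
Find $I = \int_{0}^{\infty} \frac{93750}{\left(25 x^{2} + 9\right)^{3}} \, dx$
$\frac{3125 \pi}{216}$

Begin with the known result
$$J(a) = \int_{0}^{\infty} \frac{6}{a^{2} + x^{2}} \, dx = \frac{3 \pi}{a}.$$

Differentiating under the integral sign with respect to $a$,
$$\frac{dJ}{da} = \int_{0}^{\infty} - \frac{12 a}{\left(a^{2} + x^{2}\right)^{2}} \, dx = - \frac{3 \pi}{a^{2}},$$
so $\int_{0}^{\infty} \frac{6}{\left(a^{2} + x^{2}\right)^{2}} \, dx = \frac{3 \pi}{2 a^{3}}$.

Repeating — each differentiation of $1/(x^2+a^2)^j$ produces $-2ja/(x^2+a^2)^{j+1}$ — and dividing through by $-2ja$ at each step yields, after $2$ differentiations in total,
$$\int_{0}^{\infty} \frac{6}{\left(a^{2} + x^{2}\right)^{3}} \, dx = \frac{9 \pi}{8 a^{5}}.$$

Setting $a = \frac{3}{5}$:
$$I = \frac{3125 \pi}{216}.$$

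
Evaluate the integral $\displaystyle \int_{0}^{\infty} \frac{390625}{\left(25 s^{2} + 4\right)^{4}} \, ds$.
$\frac{390625 \pi}{4096}$

Begin with the known result
$$J(a) = \int_{0}^{\infty} \frac{1}{a^{2} + s^{2}} \, ds = \frac{\pi}{2 a}.$$

Differentiating under the integral sign with respect to $a$,
$$\frac{dJ}{da} = \int_{0}^{\infty} - \frac{2 a}{\left(a^{2} + s^{2}\right)^{2}} \, ds = - \frac{\pi}{2 a^{2}},$$
so $\int_{0}^{\infty} \frac{1}{\left(a^{2} + s^{2}\right)^{2}} \, ds = \frac{\pi}{4 a^{3}}$.

Repeating — each differentiation of $1/(s^2+a^2)^j$ produces $-2ja/(s^2+a^2)^{j+1}$ — and dividing through by $-2ja$ at each step yields, after $3$ differentiations in total,
$$\int_{0}^{\infty} \frac{1}{\left(a^{2} + s^{2}\right)^{4}} \, ds = \frac{5 \pi}{32 a^{7}}.$$

Setting $a = \frac{2}{5}$:
$$I = \frac{390625 \pi}{4096}.$$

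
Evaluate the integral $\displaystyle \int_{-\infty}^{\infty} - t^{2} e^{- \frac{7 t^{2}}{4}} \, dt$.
$- \frac{4 \sqrt{7} \sqrt{\pi}}{49}$

Consider the simpler parametrised integral
$$J(a) = \int_{-\infty}^{\infty} - e^{- a t^{2}} \, dt = - \frac{\sqrt{\pi}}{\sqrt{a}}.$$

Differentiating under the integral sign brings down a factor of $(-t^2)$:
$$\frac{dJ}{da} = \int_{-\infty}^{\infty} t^{2} e^{- a t^{2}} \, dt = \frac{\sqrt{\pi}}{2 a^{\frac{3}{2}}}.$$

The integral on the left is $-I$, so $I = - \frac{\sqrt{\pi}}{2 a^{\frac{3}{2}}}$.

Setting $a = \frac{7}{4}$:
$$I = - \frac{4 \sqrt{7} \sqrt{\pi}}{49}.$$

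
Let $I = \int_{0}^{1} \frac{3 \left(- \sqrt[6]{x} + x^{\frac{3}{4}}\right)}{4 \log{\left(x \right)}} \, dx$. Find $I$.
$- \frac{3 \log{\left(2 \right)}}{2} + \frac{3 \log{\left(6 \right)}}{4}$

Introduce a parameter $a$ in the exponent: let $I(a) = \int_{0}^{1} \frac{3 \left(x^{\frac{3}{4}} - x^{a}\right)}{4 \log{\left(x \right)}} \, dx$.

Since $\dfrac{\partial}{\partial a}\,x^{a} = x^{a} \ln x$, the $\ln x$ in the denominator cancels and
$$\frac{dI}{da} = \int_{0}^{1} - \frac{3}{4} x^{a} \, dx = - \frac{3}{4} \left[\frac{x^{a+1}}{a+1}\right]_0^1 = - \frac{3}{4 a + 4}.$$

Integrating with respect to $a$ gives $I(a) = - \frac{3 \log{\left(a + 1 \right)}}{4} - \frac{3 \log{\left(2 \right)}}{2} + \frac{3 \log{\left(7 \right)}}{4} + C$.

At $a = \frac{3}{4}$ the integrand is identically $0$, so $I(\frac{3}{4}) = 0$. The closed form gives $0$, hence $C = 0$.

Setting $a = \frac{1}{6}$:
$$I = - \frac{3 \log{\left(2 \right)}}{2} + \frac{3 \log{\left(6 \right)}}{4}.$$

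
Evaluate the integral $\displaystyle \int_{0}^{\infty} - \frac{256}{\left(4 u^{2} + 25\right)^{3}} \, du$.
$- \frac{24 \pi}{3125}$

Begin with the known result
$$J(a) = \int_{0}^{\infty} - \frac{4}{a^{2} + u^{2}} \, du = - \frac{2 \pi}{a}.$$

Differentiating under the integral sign with respect to $a$,
$$\frac{dJ}{da} = \int_{0}^{\infty} \frac{8 a}{\left(a^{2} + u^{2}\right)^{2}} \, du = \frac{2 \pi}{a^{2}},$$
so $\int_{0}^{\infty} - \frac{4}{\left(a^{2} + u^{2}\right)^{2}} \, du = - \frac{\pi}{a^{3}}$.

Repeating — each differentiation of $1/(u^2+a^2)^j$ produces $-2ja/(u^2+a^2)^{j+1}$ — and dividing through by $-2ja$ at each step yields, after $2$ differentiations in total,
$$\int_{0}^{\infty} - \frac{4}{\left(a^{2} + u^{2}\right)^{3}} \, du = - \frac{3 \pi}{4 a^{5}}.$$

Setting $a = \frac{5}{2}$:
$$I = - \frac{24 \pi}{3125}.$$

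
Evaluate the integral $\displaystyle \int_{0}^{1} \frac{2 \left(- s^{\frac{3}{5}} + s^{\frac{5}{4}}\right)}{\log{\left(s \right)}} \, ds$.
$\log{\left(\frac{2025}{1024} \right)}$

Consider the one-parameter family: let $I(a) = \int_{0}^{1} \frac{2 \left(- s^{\frac{3}{5}} + s^{a}\right)}{\log{\left(s \right)}} \, ds$.

Since $\dfrac{\partial}{\partial a}\,s^{a} = s^{a} \ln s$, the $\ln s$ in the denominator cancels and
$$\frac{dI}{da} = \int_{0}^{1} 2 s^{a} \, ds = 2 \left[\frac{s^{a+1}}{a+1}\right]_0^1 = \frac{2}{a + 1}.$$

Integrating with respect to $a$ gives $I(a) = \log{\left(\frac{25 \left(a + 1\right)^{2}}{64} \right)} + C$.

At $a = \frac{3}{5}$ the integrand is identically $0$, so $I(\frac{3}{5}) = 0$. The closed form gives $0$, hence $C = 0$.

Setting $a = \frac{5}{4}$:
$$I = \log{\left(\frac{2025}{1024} \right)}.$$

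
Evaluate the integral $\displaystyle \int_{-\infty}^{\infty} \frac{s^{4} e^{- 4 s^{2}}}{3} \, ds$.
$\frac{\sqrt{\pi}}{128}$

Start from the elementary integral
$$J(a) = \int_{-\infty}^{\infty} \frac{e^{- a s^{2}}}{3} \, ds = \frac{\sqrt{\pi}}{3 \sqrt{a}}.$$

Differentiating under the integral sign brings down a factor of $(-s^2)$:
$$\frac{dJ}{da} = \int_{-\infty}^{\infty} - \frac{s^{2} e^{- a s^{2}}}{3} \, ds = - \frac{\sqrt{\pi}}{6 a^{\frac{3}{2}}}.$$

Repeating twice in total — each differentiation brings down another $(-s^2)$ — gives
$$\frac{d^{2}J}{da^{2}} = \int_{-\infty}^{\infty} \frac{s^{4} e^{- a s^{2}}}{3} \, ds = \frac{\sqrt{\pi}}{4 a^{\frac{5}{2}}},$$
and the integrand here is exactly the target integrand, so $I = \frac{\sqrt{\pi}}{4 a^{\frac{5}{2}}}$.

Setting $a = 4$:
$$I = \frac{\sqrt{\pi}}{128}.$$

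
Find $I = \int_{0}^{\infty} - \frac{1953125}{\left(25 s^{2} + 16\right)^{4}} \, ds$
$- \frac{1953125 \pi}{524288}$

Start from the standard arctangent integral
$$J(a) = \int_{0}^{\infty} - \frac{5}{a^{2} + s^{2}} \, ds = - \frac{5 \pi}{2 a}.$$

Differentiating under the integral sign with respect to $a$,
$$\frac{dJ}{da} = \int_{0}^{\infty} \frac{10 a}{\left(a^{2} + s^{2}\right)^{2}} \, ds = \frac{5 \pi}{2 a^{2}},$$
so $\int_{0}^{\infty} - \frac{5}{\left(a^{2} + s^{2}\right)^{2}} \, ds = - \frac{5 \pi}{4 a^{3}}$.

Repeating — each differentiation of $1/(s^2+a^2)^j$ produces $-2ja/(s^2+a^2)^{j+1}$ — and dividing through by $-2ja$ at each step yields, after $3$ differentiations in total,
$$\int_{0}^{\infty} - \frac{5}{\left(a^{2} + s^{2}\right)^{4}} \, ds = - \frac{25 \pi}{32 a^{7}}.$$

Setting $a = \frac{4}{5}$:
$$I = - \frac{1953125 \pi}{524288}.$$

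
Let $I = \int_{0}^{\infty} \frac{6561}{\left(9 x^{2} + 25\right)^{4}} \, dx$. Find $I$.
$\frac{2187 \pi}{500000}$

Recall the elementary integral
$$J(a) = \int_{0}^{\infty} \frac{1}{a^{2} + x^{2}} \, dx = \frac{\pi}{2 a}.$$

Differentiating under the integral sign with respect to $a$,
$$\frac{dJ}{da} = \int_{0}^{\infty} - \frac{2 a}{\left(a^{2} + x^{2}\right)^{2}} \, dx = - \frac{\pi}{2 a^{2}},$$
so $\int_{0}^{\infty} \frac{1}{\left(a^{2} + x^{2}\right)^{2}} \, dx = \frac{\pi}{4 a^{3}}$.

Repeating — each differentiation of $1/(x^2+a^2)^j$ produces $-2ja/(x^2+a^2)^{j+1}$ — and dividing through by $-2ja$ at each step yields, after $3$ differentiations in total,
$$\int_{0}^{\infty} \frac{1}{\left(a^{2} + x^{2}\right)^{4}} \, dx = \frac{5 \pi}{32 a^{7}}.$$

Setting $a = \frac{5}{3}$:
$$I = \frac{2187 \pi}{500000}.$$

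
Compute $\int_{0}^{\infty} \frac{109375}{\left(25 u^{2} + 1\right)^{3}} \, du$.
$\frac{65625 \pi}{16}$

Recall the elementary integral
$$J(a) = \int_{0}^{\infty} \frac{7}{a^{2} + u^{2}} \, du = \frac{7 \pi}{2 a}.$$

Differentiating under the integral sign with respect to $a$,
$$\frac{dJ}{da} = \int_{0}^{\infty} - \frac{14 a}{\left(a^{2} + u^{2}\right)^{2}} \, du = - \frac{7 \pi}{2 a^{2}},$$
so $\int_{0}^{\infty} \frac{7}{\left(a^{2} + u^{2}\right)^{2}} \, du = \frac{7 \pi}{4 a^{3}}$.

Repeating — each differentiation of $1/(u^2+a^2)^j$ produces $-2ja/(u^2+a^2)^{j+1}$ — and dividing through by $-2ja$ at each step yields, after $2$ differentiations in total,
$$\int_{0}^{\infty} \frac{7}{\left(a^{2} + u^{2}\right)^{3}} \, du = \frac{21 \pi}{16 a^{5}}.$$

Setting $a = \frac{1}{5}$:
$$I = \frac{65625 \pi}{16}.$$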